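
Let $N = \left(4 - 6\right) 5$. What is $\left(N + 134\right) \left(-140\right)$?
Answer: $-17360$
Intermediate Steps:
$N = -10$ ($N = \left(-2\right) 5 = -10$)
$\left(N + 134\right) \left(-140\right) = \left(-10 + 134\right) \left(-140\right) = 124 \left(-140\right) = -17360$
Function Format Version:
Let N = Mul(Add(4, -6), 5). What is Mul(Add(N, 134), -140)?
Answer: -17360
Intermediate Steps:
N = -10 (N = Mul(-2, 5) = -10)
Mul(Add(N, 134), -140) = Mul(Add(-10, 134), -140) = Mul(124, -140) = -17360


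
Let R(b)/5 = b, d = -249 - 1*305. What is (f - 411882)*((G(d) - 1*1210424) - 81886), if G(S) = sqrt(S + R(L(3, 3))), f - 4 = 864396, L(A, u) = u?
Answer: -584793536580 + 3167626*I*sqrt(11) ≈ -5.8479e+11 + 1.0506e+7*I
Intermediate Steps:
d = -554 (d = -249 - 305 = -554)
f = 864400 (f = 4 + 864396 = 864400)
R(b) = 5*b
G(S) = sqrt(15 + S) (G(S) = sqrt(S + 5*3) = sqrt(S + 15) = sqrt(15 + S))
(f - 411882)*((G(d) - 1*1210424) - 81886) = (864400 - 411882)*((sqrt(15 - 554) - 1*1210424) - 81886) = 452518*((sqrt(-539) - 1210424) - 81886) = 452518*((7*I*sqrt(11) - 1210424) - 81886) = 452518*((-1210424 + 7*I*sqrt(11)) - 81886) = 452518*(-1292310 + 7*I*sqrt(11)) = -584793536580 + 3167626*I*sqrt(11)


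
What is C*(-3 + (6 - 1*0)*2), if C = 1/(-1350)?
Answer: -1/150 ≈ -0.0066667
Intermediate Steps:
C = -1/1350 ≈ -0.00074074
C*(-3 + (6 - 1*0)*2) = -(-3 + (6 - 1*0)*2)/1350 = -(-3 + (6 + 0)*2)/1350 = -(-3 + 6*2)/1350 = -(-3 + 12)/1350 = -1/1350*9 = -1/150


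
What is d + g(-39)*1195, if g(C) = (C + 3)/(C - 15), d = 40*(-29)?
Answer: -1090/3 ≈ -363.33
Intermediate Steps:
d = -1160
g(C) = (3 + C)/(-15 + C)
d + g(-39)*1195 = -1160 + ((3 - 39)/(-15 - 39))*1195 = -1160 + (-36/(-54))*1195 = -1160 - 1/54*(-36)*1195 = -1160 + (⅔)*1195 = -1160 + 2390/3 = -1090/3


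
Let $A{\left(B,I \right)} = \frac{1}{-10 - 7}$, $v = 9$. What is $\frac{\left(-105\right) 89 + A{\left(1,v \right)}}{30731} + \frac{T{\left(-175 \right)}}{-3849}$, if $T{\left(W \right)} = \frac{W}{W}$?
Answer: $- \frac{611997661}{2010821523} \approx -0.30435$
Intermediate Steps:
$T{\left(W \right)} = 1$
$A{\left(B,I \right)} = - \frac{1}{17}$ ($A{\left(B,I \right)} = \frac{1}{-17} = - \frac{1}{17}$)
$\frac{\left(-105\right) 89 + A{\left(1,v \right)}}{30731} + \frac{T{\left(-175 \right)}}{-3849} = \frac{\left(-105\right) 89 - \frac{1}{17}}{30731} + 1 \frac{1}{-3849} = \left(-9345 - \frac{1}{17}\right) \frac{1}{30731} + 1 \left(- \frac{1}{3849}\right) = \left(- \frac{158866}{17}\right) \frac{1}{30731} - \frac{1}{3849} = - \frac{158866}{522427} - \frac{1}{3849} = - \frac{611997661}{2010821523}$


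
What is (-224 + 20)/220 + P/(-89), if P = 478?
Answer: -30829/4895 ≈ -6.2981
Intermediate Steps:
(-224 + 20)/220 + P/(-89) = (-224 + 20)/220 + 478/(-89) = -204*1/220 + 478*(-1/89) = -51/55 - 478/89 = -30829/4895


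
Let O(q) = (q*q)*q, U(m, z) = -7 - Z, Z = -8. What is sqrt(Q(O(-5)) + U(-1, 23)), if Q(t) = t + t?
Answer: I*sqrt(249) ≈ 15.78*I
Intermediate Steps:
U(m, z) = 1 (U(m, z) = -7 - 1*(-8) = -7 + 8 = 1)
O(q) = q**3 (O(q) = q**2*q = q**3)
Q(t) = 2*t
sqrt(Q(O(-5)) + U(-1, 23)) = sqrt(2*(-5)**3 + 1) = sqrt(2*(-125) + 1) = sqrt(-250 + 1) = sqrt(-249) = I*sqrt(249)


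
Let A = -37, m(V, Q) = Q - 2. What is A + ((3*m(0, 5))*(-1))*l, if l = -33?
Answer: 260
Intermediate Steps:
m(V, Q) = -2 + Q
A + ((3*m(0, 5))*(-1))*l = -37 + ((3*(-2 + 5))*(-1))*(-33) = -37 + ((3*3)*(-1))*(-33) = -37 + (9*(-1))*(-33) = -37 - 9*(-33) = -37 + 297 = 260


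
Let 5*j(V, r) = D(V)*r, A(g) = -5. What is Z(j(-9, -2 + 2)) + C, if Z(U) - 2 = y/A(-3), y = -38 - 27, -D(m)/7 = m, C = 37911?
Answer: 37926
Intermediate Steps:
D(m) = -7*m
j(V, r) = -7*V*r/5 (j(V, r) = ((-7*V)*r)/5 = (-7*V*r)/5 = -7*V*r/5)
y = -65
Z(U) = 15 (Z(U) = 2 - 65/(-5) = 2 - 65*(-⅕) = 2 + 13 = 15)
Z(j(-9, -2 + 2)) + C = 15 + 37911 = 37926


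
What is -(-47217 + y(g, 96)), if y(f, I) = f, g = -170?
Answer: 47387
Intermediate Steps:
-(-47217 + y(g, 96)) = -(-47217 - 170) = -1*(-47387) = 47387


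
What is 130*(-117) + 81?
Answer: -15129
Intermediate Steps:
130*(-117) + 81 = -15210 + 81 = -15129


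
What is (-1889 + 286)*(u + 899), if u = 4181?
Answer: -8143240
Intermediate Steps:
(-1889 + 286)*(u + 899) = (-1889 + 286)*(4181 + 899) = -1603*5080 = -8143240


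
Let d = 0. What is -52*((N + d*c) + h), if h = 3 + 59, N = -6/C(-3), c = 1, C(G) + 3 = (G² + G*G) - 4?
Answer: -35152/11 ≈ -3195.6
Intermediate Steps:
C(G) = -7 + 2*G² (C(G) = -3 + ((G² + G*G) - 4) = -3 + ((G² + G²) - 4) = -3 + (2*G² - 4) = -3 + (-4 + 2*G²) = -7 + 2*G²)
N = -6/11 (N = -6/(-7 + 2*(-3)²) = -6/(-7 + 2*9) = -6/(-7 + 18) = -6/11 ≈ -0.54545)
h = 62
-52*((N + d*c) + h) = -52*((-6/11 + 0*1) + 62) = -52*((-6/11 + 0) + 62) = -52*(-6/11 + 62) = -52*676/11 = -35152/11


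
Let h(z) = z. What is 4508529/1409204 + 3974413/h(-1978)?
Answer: -2795920413445/1393702756 ≈ -2006.1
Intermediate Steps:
4508529/1409204 + 3974413/h(-1978) = 4508529/1409204 + 3974413/(-1978) = 4508529*(1/1409204) + 3974413*(-1/1978) = 4508529/1409204 - 3974413/1978 = -2795920413445/1393702756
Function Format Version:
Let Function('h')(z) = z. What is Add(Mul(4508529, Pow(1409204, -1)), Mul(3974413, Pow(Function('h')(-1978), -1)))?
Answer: Rational(-2795920413445, 1393702756) ≈ -2006.1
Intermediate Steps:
Add(Mul(4508529, Pow(1409204, -1)), Mul(3974413, Pow(Function('h')(-1978), -1))) = Add(Mul(4508529, Pow(1409204, -1)), Mul(3974413, Pow(-1978, -1))) = Add(Mul(4508529, Rational(1, 1409204)), Mul(3974413, Rational(-1, 1978))) = Add(Rational(4508529, 1409204), Rational(-3974413, 1978)) = Rational(-2795920413445, 1393702756)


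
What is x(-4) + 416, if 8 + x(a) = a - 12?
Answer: 392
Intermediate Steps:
x(a) = -20 + a (x(a) = -8 + (a - 12) = -8 + (-12 + a) = -20 + a)
x(-4) + 416 = (-20 - 4) + 416 = -24 + 416 = 392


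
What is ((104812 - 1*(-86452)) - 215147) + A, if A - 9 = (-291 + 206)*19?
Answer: -25489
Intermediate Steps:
A = -1606 (A = 9 + (-291 + 206)*19 = 9 - 85*19 = 9 - 1615 = -1606)
((104812 - 1*(-86452)) - 215147) + A = ((104812 - 1*(-86452)) - 215147) - 1606 = ((104812 + 86452) - 215147) - 1606 = (191264 - 215147) - 1606 = -23883 - 1606 = -25489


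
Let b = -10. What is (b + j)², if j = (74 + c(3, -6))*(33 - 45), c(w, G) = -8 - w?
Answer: 586756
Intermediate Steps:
j = -756 (j = (74 + (-8 - 1*3))*(33 - 45) = (74 + (-8 - 3))*(-12) = (74 - 11)*(-12) = 63*(-12) = -756)
(b + j)² = (-10 - 756)² = (-766)² = 586756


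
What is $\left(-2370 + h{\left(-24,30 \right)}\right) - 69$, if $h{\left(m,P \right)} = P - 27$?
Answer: $-2436$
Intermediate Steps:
$h{\left(m,P \right)} = -27 + P$ ($h{\left(m,P \right)} = P - 27 = -27 + P$)
$\left(-2370 + h{\left(-24,30 \right)}\right) - 69 = \left(-2370 + \left(-27 + 30\right)\right) - 69 = \left(-2370 + 3\right) - 69 = -2367 - 69 = -2436$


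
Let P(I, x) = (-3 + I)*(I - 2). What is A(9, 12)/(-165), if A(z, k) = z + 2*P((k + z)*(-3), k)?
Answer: -2863/55 ≈ -52.055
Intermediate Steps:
P(I, x) = (-3 + I)*(-2 + I)
A(z, k) = 12 + 2*(-3*k - 3*z)² + 30*k + 31*z (A(z, k) = z + 2*(6 + ((k + z)*(-3))² - 5*(k + z)*(-3)) = z + 2*(6 + (-3*k - 3*z)² - 5*(-3*k - 3*z)) = z + 2*(6 + (-3*k - 3*z)² + (15*k + 15*z)) = z + 2*(6 + (-3*k - 3*z)² + 15*k + 15*z) = z + (12 + 2*(-3*k - 3*z)² + 30*k + 30*z) = 12 + 2*(-3*k - 3*z)² + 30*k + 31*z)
A(9, 12)/(-165) = (12 + 18*(12 + 9)² + 30*12 + 31*9)/(-165) = (12 + 18*21² + 360 + 279)*(-1/165) = (12 + 18*441 + 360 + 279)*(-1/165) = (12 + 7938 + 360 + 279)*(-1/165) = 8589*(-1/165) = -2863/55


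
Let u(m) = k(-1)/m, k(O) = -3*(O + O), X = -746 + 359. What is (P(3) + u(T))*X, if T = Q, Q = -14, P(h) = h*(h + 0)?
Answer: -23220/7 ≈ -3317.1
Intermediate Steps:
P(h) = h**2 (P(h) = h*h = h**2)
X = -387
T = -14
k(O) = -6*O
u(m) = 6/m (u(m) = (-6*(-1))/m = 6/m)
(P(3) + u(T))*X = (3**2 + 6/(-14))*(-387) = (9 + 6*(-1/14))*(-387) = (9 - 3/7)*(-387) = (60/7)*(-387) = -23220/7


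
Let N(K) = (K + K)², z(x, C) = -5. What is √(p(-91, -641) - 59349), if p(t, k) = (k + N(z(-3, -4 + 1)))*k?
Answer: 2*√71858 ≈ 536.13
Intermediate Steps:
N(K) = 4*K² (N(K) = (2*K)² = 4*K²)
p(t, k) = k*(100 + k) (p(t, k) = (k + 4*(-5)²)*k = (k + 4*25)*k = (k + 100)*k = (100 + k)*k = k*(100 + k))
√(p(-91, -641) - 59349) = √(-641*(100 - 641) - 59349) = √(-641*(-541) - 59349) = √(346781 - 59349) = √287432 = 2*√71858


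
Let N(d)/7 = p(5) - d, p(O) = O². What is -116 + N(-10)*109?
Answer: 26589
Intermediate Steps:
N(d) = 175 - 7*d (N(d) = 7*(5² - d) = 7*(25 - d) = 175 - 7*d)
-116 + N(-10)*109 = -116 + (175 - 7*(-10))*109 = -116 + (175 + 70)*109 = -116 + 245*109 = -116 + 26705 = 26589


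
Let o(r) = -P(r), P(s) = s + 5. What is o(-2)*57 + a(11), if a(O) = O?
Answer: -160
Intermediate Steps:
P(s) = 5 + s
o(r) = -5 - r (o(r) = -(5 + r) = -5 - r)
o(-2)*57 + a(11) = (-5 - 1*(-2))*57 + 11 = (-5 + 2)*57 + 11 = -3*57 + 11 = -171 + 11 = -160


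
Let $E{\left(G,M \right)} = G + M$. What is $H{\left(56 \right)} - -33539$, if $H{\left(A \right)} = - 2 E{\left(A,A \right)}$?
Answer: $33315$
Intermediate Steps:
$H{\left(A \right)} = - 4 A$ ($H{\left(A \right)} = - 2 \left(A + A\right) = - 2 \cdot 2 A = - 4 A$)
$H{\left(56 \right)} - -33539 = \left(-4\right) 56 - -33539 = -224 + 33539 = 33315$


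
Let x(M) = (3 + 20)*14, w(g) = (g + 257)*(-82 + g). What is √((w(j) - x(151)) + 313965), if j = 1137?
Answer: 3*√198257 ≈ 1335.8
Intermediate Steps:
w(g) = (-82 + g)*(257 + g) (w(g) = (257 + g)*(-82 + g) = (-82 + g)*(257 + g))
x(M) = 322 (x(M) = 23*14 = 322)
√((w(j) - x(151)) + 313965) = √(((-21074 + 1137² + 175*1137) - 1*322) + 313965) = √(((-21074 + 1292769 + 198975) - 322) + 313965) = √((1470670 - 322) + 313965) = √(1470348 + 313965) = √1784313 = 3*√198257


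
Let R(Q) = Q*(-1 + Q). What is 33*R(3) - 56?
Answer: 142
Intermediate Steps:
33*R(3) - 56 = 33*(3*(-1 + 3)) - 56 = 33*(3*2) - 56 = 33*6 - 56 = 198 - 56 = 142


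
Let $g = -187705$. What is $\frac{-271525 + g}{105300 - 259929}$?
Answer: $\frac{459230}{154629} \approx 2.9699$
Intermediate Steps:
$\frac{-271525 + g}{105300 - 259929} = \frac{-271525 - 187705}{105300 - 259929} = - \frac{459230}{-154629} = \left(-459230\right) \left(- \frac{1}{154629}\right) = \frac{459230}{154629}$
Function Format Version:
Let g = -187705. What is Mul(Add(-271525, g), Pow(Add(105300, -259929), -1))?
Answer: Rational(459230, 154629) ≈ 2.9699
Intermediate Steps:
Mul(Add(-271525, g), Pow(Add(105300, -259929), -1)) = Mul(Add(-271525, -187705), Pow(Add(105300, -259929), -1)) = Mul(-459230, Pow(-154629, -1)) = Mul(-459230, Rational(-1, 154629)) = Rational(459230, 154629)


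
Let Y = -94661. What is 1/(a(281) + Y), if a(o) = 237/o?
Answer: -281/26599504 ≈ -1.0564e-5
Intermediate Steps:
1/(a(281) + Y) = 1/(237/281 - 94661) = 1/(-26599504/281) = -281/26599504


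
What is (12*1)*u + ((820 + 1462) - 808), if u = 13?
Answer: 1630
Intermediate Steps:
(12*1)*u + ((820 + 1462) - 808) = (12*1)*13 + ((820 + 1462) - 808) = 12*13 + (2282 - 808) = 156 + 1474 = 1630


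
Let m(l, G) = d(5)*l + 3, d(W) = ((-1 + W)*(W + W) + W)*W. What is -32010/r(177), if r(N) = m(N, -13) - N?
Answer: -10670/13217 ≈ -0.80729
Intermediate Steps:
d(W) = W*(W + 2*W*(-1 + W)) (d(W) = ((-1 + W)*(2*W) + W)*W = (2*W*(-1 + W) + W)*W = (W + 2*W*(-1 + W))*W = W*(W + 2*W*(-1 + W)))
m(l, G) = 3 + 225*l (m(l, G) = (5²*(-1 + 2*5))*l + 3 = (25*(-1 + 10))*l + 3 = (25*9)*l + 3 = 225*l + 3 = 3 + 225*l)
r(N) = 3 + 224*N (r(N) = (3 + 225*N) - N = 3 + 224*N)
-32010/r(177) = -32010/(3 + 224*177) = -32010/(3 + 39648) = -32010/39651 = -32010*1/39651 = -10670/13217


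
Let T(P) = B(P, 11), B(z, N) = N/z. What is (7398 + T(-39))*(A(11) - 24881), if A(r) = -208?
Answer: -2412817493/13 ≈ -1.8560e+8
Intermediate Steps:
T(P) = 11/P
(7398 + T(-39))*(A(11) - 24881) = (7398 + 11/(-39))*(-208 - 24881) = (7398 + 11*(-1/39))*(-25089) = (7398 - 11/39)*(-25089) = (288511/39)*(-25089) = -2412817493/13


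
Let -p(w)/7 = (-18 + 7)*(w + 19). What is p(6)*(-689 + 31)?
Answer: -1266650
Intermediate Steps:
p(w) = 1463 + 77*w (p(w) = -7*(-18 + 7)*(w + 19) = -(-77)*(19 + w) = -7*(-209 - 11*w) = 1463 + 77*w)
p(6)*(-689 + 31) = (1463 + 77*6)*(-689 + 31) = (1463 + 462)*(-658) = 1925*(-658) = -1266650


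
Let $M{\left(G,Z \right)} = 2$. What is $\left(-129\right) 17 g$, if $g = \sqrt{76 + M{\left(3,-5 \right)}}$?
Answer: $- 2193 \sqrt{78} \approx -19368.0$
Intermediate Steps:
$g = \sqrt{78}$ ($g = \sqrt{76 + 2} = \sqrt{78} \approx 8.8318$)
$\left(-129\right) 17 g = \left(-129\right) 17 \sqrt{78} = - 2193 \sqrt{78}$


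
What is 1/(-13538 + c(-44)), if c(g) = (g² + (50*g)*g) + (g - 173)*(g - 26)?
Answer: 1/100388 ≈ 9.9614e-6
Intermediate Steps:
c(g) = 51*g² + (-173 + g)*(-26 + g) (c(g) = (g² + 50*g²) + (-173 + g)*(-26 + g) = 51*g² + (-173 + g)*(-26 + g))
1/(-13538 + c(-44)) = 1/(-13538 + (4498 - 199*(-44) + 52*(-44)²)) = 1/(-13538 + (4498 + 8756 + 52*1936)) = 1/(-13538 + (4498 + 8756 + 100672)) = 1/(-13538 + 113926) = 1/100388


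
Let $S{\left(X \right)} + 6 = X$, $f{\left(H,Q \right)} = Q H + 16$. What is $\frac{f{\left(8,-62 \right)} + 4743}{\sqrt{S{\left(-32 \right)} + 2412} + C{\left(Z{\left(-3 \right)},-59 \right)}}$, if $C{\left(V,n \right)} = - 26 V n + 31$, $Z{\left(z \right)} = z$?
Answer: $- \frac{6495391}{6963889} - \frac{1421 \sqrt{2374}}{6963889} \approx -0.94267$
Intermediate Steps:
$f{\left(H,Q \right)} = 16 + H Q$ ($f{\left(H,Q \right)} = H Q + 16 = 16 + H Q$)
$S{\left(X \right)} = -6 + X$
$C{\left(V,n \right)} = 31 - 26 V n$ ($C{\left(V,n \right)} = - 26 V n + 31 = 31 - 26 V n$)
$\frac{f{\left(8,-62 \right)} + 4743}{\sqrt{S{\left(-32 \right)} + 2412} + C{\left(Z{\left(-3 \right)},-59 \right)}} = \frac{\left(16 + 8 \left(-62\right)\right) + 4743}{\sqrt{\left(-6 - 32\right) + 2412} + \left(31 - \left(-78\right) \left(-59\right)\right)} = \frac{\left(16 - 496\right) + 4743}{\sqrt{-38 + 2412} + \left(31 - 4602\right)} = \frac{-480 + 4743}{\sqrt{2374} - 4571} = \frac{4263}{-4571 + \sqrt{2374}}$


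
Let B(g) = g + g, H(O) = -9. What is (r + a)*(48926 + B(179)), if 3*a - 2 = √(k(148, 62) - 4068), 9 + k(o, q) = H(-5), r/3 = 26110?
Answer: 3860448576 + 49284*I*√454 ≈ 3.8604e+9 + 1.0501e+6*I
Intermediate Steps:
r = 78330 (r = 3*26110 = 78330)
k(o, q) = -18 (k(o, q) = -9 - 9 = -18)
a = ⅔ + I*√454 (a = ⅔ + √(-18 - 4068)/3 = ⅔ + √(-4086)/3 = ⅔ + (3*I*√454)/3 = ⅔ + I*√454 ≈ 0.66667 + 21.307*I)
B(g) = 2*g
(r + a)*(48926 + B(179)) = (78330 + (⅔ + I*√454))*(48926 + 2*179) = (234992/3 + I*√454)*(48926 + 358) = (234992/3 + I*√454)*49284 = 3860448576 + 49284*I*√454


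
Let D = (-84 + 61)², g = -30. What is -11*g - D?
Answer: -199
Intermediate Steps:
D = 529 (D = (-23)² = 529)
-11*g - D = -11*(-30) - 1*529 = 330 - 529 = -199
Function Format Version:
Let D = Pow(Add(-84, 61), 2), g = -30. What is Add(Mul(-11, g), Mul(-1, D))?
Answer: -199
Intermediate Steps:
D = 529 (D = Pow(-23, 2) = 529)
Add(Mul(-11, g), Mul(-1, D)) = Add(Mul(-11, -30), Mul(-1, 529)) = Add(330, -529) = -199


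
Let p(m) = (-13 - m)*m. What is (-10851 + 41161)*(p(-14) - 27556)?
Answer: -835646700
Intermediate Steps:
p(m) = m*(-13 - m)
(-10851 + 41161)*(p(-14) - 27556) = (-10851 + 41161)*(-1*(-14)*(13 - 14) - 27556) = 30310*(-1*(-14)*(-1) - 27556) = 30310*(-14 - 27556) = 30310*(-27570) = -835646700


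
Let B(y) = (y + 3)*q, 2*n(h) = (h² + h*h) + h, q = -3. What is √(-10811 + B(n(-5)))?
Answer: 5*I*√1742/2 ≈ 104.34*I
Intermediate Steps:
n(h) = h² + h/2 (n(h) = ((h² + h*h) + h)/2 = ((h² + h²) + h)/2 = (2*h² + h)/2 = (h + 2*h²)/2 = h² + h/2)
B(y) = -9 - 3*y (B(y) = (y + 3)*(-3) = (3 + y)*(-3) = -9 - 3*y)
√(-10811 + B(n(-5))) = √(-10811 + (-9 - (-15)*(½ - 5))) = √(-10811 + (-9 - (-15)*(-9)/2)) = √(-10811 + (-9 - 3*45/2)) = √(-10811 + (-9 - 135/2)) = √(-10811 - 153/2) = √(-21775/2) = 5*I*√1742/2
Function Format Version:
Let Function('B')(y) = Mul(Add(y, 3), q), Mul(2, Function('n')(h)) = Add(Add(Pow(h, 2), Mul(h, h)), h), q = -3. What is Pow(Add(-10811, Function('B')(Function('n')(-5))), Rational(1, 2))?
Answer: Mul(Rational(5, 2), I, Pow(1742, Rational(1, 2))) ≈ Mul(104.34, I)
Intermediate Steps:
Function('n')(h) = Add(Pow(h, 2), Mul(Rational(1, 2), h)) (Function('n')(h) = Mul(Rational(1, 2), Add(Add(Pow(h, 2), Mul(h, h)), h)) = Mul(Rational(1, 2), Add(Add(Pow(h, 2), Pow(h, 2)), h)) = Mul(Rational(1, 2), Add(Mul(2, Pow(h, 2)), h)) = Mul(Rational(1, 2), Add(h, Mul(2, Pow(h, 2)))) = Add(Pow(h, 2), Mul(Rational(1, 2), h)))
Function('B')(y) = Add(-9, Mul(-3, y)) (Function('B')(y) = Mul(Add(y, 3), -3) = Mul(Add(3, y), -3) = Add(-9, Mul(-3, y)))
Pow(Add(-10811, Function('B')(Function('n')(-5))), Rational(1, 2)) = Pow(Add(-10811, Add(-9, Mul(-3, Mul(-5, Add(Rational(1, 2), -5))))), Rational(1, 2)) = Pow(Add(-10811, Add(-9, Mul(-3, Mul(-5, Rational(-9, 2))))), Rational(1, 2)) = Pow(Add(-10811, Add(-9, Mul(-3, Rational(45, 2)))), Rational(1, 2)) = Pow(Add(-10811, Add(-9, Rational(-135, 2))), Rational(1, 2)) = Pow(Add(-10811, Rational(-153, 2)), Rational(1, 2)) = Pow(Rational(-21775, 2), Rational(1, 2)) = Mul(Rational(5, 2), I, Pow(1742, Rational(1, 2)))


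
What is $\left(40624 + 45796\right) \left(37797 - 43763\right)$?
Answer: $-515581720$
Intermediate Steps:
$\left(40624 + 45796\right) \left(37797 - 43763\right) = 86420 \left(-5966\right) = -515581720$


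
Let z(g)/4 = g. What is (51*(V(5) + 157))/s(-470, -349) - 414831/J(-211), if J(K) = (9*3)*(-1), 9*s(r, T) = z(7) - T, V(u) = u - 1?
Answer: 52795520/3393 ≈ 15560.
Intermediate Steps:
z(g) = 4*g
V(u) = -1 + u
s(r, T) = 28/9 - T/9 (s(r, T) = (4*7 - T)/9 = (28 - T)/9 = 28/9 - T/9)
J(K) = -27 (J(K) = 27*(-1) = -27)
(51*(V(5) + 157))/s(-470, -349) - 414831/J(-211) = (51*((-1 + 5) + 157))/(28/9 - 1/9*(-349)) - 414831/(-27) = (51*(4 + 157))/(28/9 + 349/9) - 414831*(-1/27) = (51*161)/(377/9) + 138277/9 = 8211*(9/377) + 138277/9 = 73899/377 + 138277/9 = 52795520/3393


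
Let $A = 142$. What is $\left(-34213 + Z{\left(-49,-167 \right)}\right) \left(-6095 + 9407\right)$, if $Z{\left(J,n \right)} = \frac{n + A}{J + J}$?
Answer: $- \frac{5552317944}{49} \approx -1.1331 \cdot 10^{8}$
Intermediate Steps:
$Z{\left(J,n \right)} = \frac{142 + n}{2 J}$ ($Z{\left(J,n \right)} = \frac{n + 142}{J + J} = \frac{142 + n}{2 J}$)
$\left(-34213 + Z{\left(-49,-167 \right)}\right) \left(-6095 + 9407\right) = \left(-34213 + \frac{142 - 167}{2 \left(-49\right)}\right) \left(-6095 + 9407\right) = \left(-34213 + \frac{1}{2} \left(- \frac{1}{49}\right) \left(-25\right)\right) 3312 = \left(-34213 + \frac{25}{98}\right) 3312 = \left(- \frac{3352849}{98}\right) 3312 = - \frac{5552317944}{49}$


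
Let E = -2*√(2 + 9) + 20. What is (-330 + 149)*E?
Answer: -3620 + 362*√11 ≈ -2419.4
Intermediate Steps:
E = 20 - 2*√11 (E = -2*√11 + 20 = 20 - 2*√11 ≈ 13.367)
(-330 + 149)*E = (-330 + 149)*(20 - 2*√11) = -181*(20 - 2*√11) = -3620 + 362*√11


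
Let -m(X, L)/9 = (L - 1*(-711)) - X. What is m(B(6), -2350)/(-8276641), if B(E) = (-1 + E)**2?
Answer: -14976/8276641 ≈ -0.0018094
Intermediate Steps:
m(X, L) = -6399 - 9*L + 9*X (m(X, L) = -9*((L - 1*(-711)) - X) = -9*((L + 711) - X) = -9*((711 + L) - X) = -9*(711 + L - X) = -6399 - 9*L + 9*X)
m(B(6), -2350)/(-8276641) = (-6399 - 9*(-2350) + 9*(-1 + 6)**2)/(-8276641) = (-6399 + 21150 + 9*5**2)*(-1/8276641) = (-6399 + 21150 + 9*25)*(-1/8276641) = (-6399 + 21150 + 225)*(-1/8276641) = 14976*(-1/8276641) = -14976/8276641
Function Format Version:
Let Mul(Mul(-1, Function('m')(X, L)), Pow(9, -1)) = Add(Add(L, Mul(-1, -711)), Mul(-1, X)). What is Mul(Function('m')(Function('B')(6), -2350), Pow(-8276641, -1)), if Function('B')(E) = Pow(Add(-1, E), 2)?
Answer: Rational(-14976, 8276641) ≈ -0.0018094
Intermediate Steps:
Function('m')(X, L) = Add(-6399, Mul(-9, L), Mul(9, X)) (Function('m')(X, L) = Mul(-9, Add(Add(L, Mul(-1, -711)), Mul(-1, X))) = Mul(-9, Add(Add(L, 711), Mul(-1, X))) = Mul(-9, Add(Add(711, L), Mul(-1, X))) = Mul(-9, Add(711, L, Mul(-1, X))) = Add(-6399, Mul(-9, L), Mul(9, X)))
Mul(Function('m')(Function('B')(6), -2350), Pow(-8276641, -1)) = Mul(Add(-6399, Mul(-9, -2350), Mul(9, Pow(Add(-1, 6), 2))), Pow(-8276641, -1)) = Mul(Add(-6399, 21150, Mul(9, Pow(5, 2))), Rational(-1, 8276641)) = Mul(Add(-6399, 21150, Mul(9, 25)), Rational(-1, 8276641)) = Mul(Add(-6399, 21150, 225), Rational(-1, 8276641)) = Mul(14976, Rational(-1, 8276641)) = Rational(-14976, 8276641)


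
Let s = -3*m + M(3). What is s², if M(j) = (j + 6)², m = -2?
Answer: 7569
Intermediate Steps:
M(j) = (6 + j)²
s = 87 (s = -3*(-2) + (6 + 3)² = 6 + 9² = 6 + 81 = 87)
s² = 87² = 7569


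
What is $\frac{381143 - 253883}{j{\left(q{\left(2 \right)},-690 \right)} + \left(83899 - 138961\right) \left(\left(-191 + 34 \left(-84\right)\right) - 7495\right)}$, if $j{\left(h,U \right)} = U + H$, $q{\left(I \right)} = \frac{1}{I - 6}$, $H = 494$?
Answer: $\frac{4545}{20730836} \approx 0.00021924$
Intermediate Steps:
$q{\left(I \right)} = \frac{1}{-6 + I}$
$j{\left(h,U \right)} = 494 + U$ ($j{\left(h,U \right)} = U + 494 = 494 + U$)
$\frac{381143 - 253883}{j{\left(q{\left(2 \right)},-690 \right)} + \left(83899 - 138961\right) \left(\left(-191 + 34 \left(-84\right)\right) - 7495\right)} = \frac{381143 - 253883}{\left(494 - 690\right) + \left(83899 - 138961\right) \left(\left(-191 + 34 \left(-84\right)\right) - 7495\right)} = \frac{127260}{-196 - 55062 \left(\left(-191 - 2856\right) - 7495\right)} = \frac{127260}{-196 - 55062 \left(-3047 - 7495\right)} = \frac{127260}{-196 - -580463604} = \frac{127260}{-196 + 580463604} = \frac{127260}{580463408} = 127260 \cdot \frac{1}{580463408} = \frac{4545}{20730836}$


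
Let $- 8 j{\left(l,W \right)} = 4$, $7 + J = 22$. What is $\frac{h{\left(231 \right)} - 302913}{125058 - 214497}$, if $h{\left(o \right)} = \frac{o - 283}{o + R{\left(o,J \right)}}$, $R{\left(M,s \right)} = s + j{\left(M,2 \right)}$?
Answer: $\frac{148730387}{43914549} \approx 3.3868$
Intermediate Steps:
$J = 15$ ($J = -7 + 22 = 15$)
$j{\left(l,W \right)} = - \frac{1}{2}$ ($j{\left(l,W \right)} = \left(- \frac{1}{8}\right) 4 = - \frac{1}{2}$)
$R{\left(M,s \right)} = - \frac{1}{2} + s$ ($R{\left(M,s \right)} = s - \frac{1}{2} = - \frac{1}{2} + s$)
$h{\left(o \right)} = \frac{-283 + o}{\frac{29}{2} + o}$ ($h{\left(o \right)} = \frac{o - 283}{o + \left(- \frac{1}{2} + 15\right)} = \frac{-283 + o}{o + \frac{29}{2}} = \frac{-283 + o}{\frac{29}{2} + o}$)
$\frac{h{\left(231 \right)} - 302913}{125058 - 214497} = \frac{\frac{2 \left(-283 + 231\right)}{29 + 2 \cdot 231} - 302913}{125058 - 214497} = \frac{2 \frac{1}{29 + 462} \left(-52\right) - 302913}{125058 - 214497} = \frac{2 \cdot \frac{1}{491} \left(-52\right) - 302913}{125058 - 214497} = \frac{2 \cdot \frac{1}{491} \left(-52\right) - 302913}{-89439} = \left(- \frac{104}{491} - 302913\right) \left(- \frac{1}{89439}\right) = \left(- \frac{148730387}{491}\right) \left(- \frac{1}{89439}\right) = \frac{148730387}{43914549}$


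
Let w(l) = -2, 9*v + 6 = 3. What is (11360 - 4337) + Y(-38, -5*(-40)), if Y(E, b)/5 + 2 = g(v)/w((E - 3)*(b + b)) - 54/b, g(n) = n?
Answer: 420749/60 ≈ 7012.5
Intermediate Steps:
v = -⅓ (v = -⅔ + (⅑)*3 = -⅔ + ⅓ = -⅓ ≈ -0.33333)
Y(E, b) = -55/6 - 270/b (Y(E, b) = -10 + 5*(-⅓/(-2) - 54/b) = -10 + 5*(-⅓*(-½) - 54/b) = -10 + 5*(⅙ - 54/b) = -10 + (⅚ - 270/b) = -55/6 - 270/b)
(11360 - 4337) + Y(-38, -5*(-40)) = (11360 - 4337) + (-55/6 - 270/((-5*(-40)))) = 7023 + (-55/6 - 270/200) = 7023 + (-55/6 - 270*1/200) = 7023 + (-55/6 - 27/20) = 7023 - 631/60 = 420749/60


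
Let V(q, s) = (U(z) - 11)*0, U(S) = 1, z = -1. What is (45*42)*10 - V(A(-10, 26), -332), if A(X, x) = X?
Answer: 18900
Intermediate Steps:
V(q, s) = 0 (V(q, s) = (1 - 11)*0 = -10*0 = 0)
(45*42)*10 - V(A(-10, 26), -332) = (45*42)*10 - 1*0 = 1890*10 + 0 = 18900 + 0 = 18900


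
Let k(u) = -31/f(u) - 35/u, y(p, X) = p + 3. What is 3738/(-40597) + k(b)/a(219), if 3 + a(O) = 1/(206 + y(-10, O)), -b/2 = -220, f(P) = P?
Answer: -20320551/483916240 ≈ -0.041992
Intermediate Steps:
b = 440 (b = -2*(-220) = 440)
y(p, X) = 3 + p
k(u) = -66/u (k(u) = -31/u - 35/u = -66/u)
a(O) = -596/199 (a(O) = -3 + 1/(206 + (3 - 10)) = -3 + 1/(206 - 7) = -3 + 1/199 = -596/199)
3738/(-40597) + k(b)/a(219) = 3738/(-40597) + (-66/440)/(-596/199) = 3738*(-1/40597) - 66*1/440*(-199/596) = -3738/40597 - 3/20*(-199/596) = -3738/40597 + 597/11920 = -20320551/483916240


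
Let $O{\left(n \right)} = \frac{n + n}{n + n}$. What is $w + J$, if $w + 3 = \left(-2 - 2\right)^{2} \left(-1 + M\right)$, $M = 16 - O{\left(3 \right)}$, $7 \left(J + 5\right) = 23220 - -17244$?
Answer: $\frac{41976}{7} \approx 5996.6$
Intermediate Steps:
$J = \frac{40429}{7}$ ($J = -5 + \frac{23220 - -17244}{7} = -5 + \frac{23220 + 17244}{7} = -5 + \frac{1}{7} \cdot 40464 = -5 + \frac{40464}{7} = \frac{40429}{7} \approx 5775.6$)
$O{\left(n \right)} = 1$ ($O{\left(n \right)} = \frac{2 n}{2 n} = 2 n \frac{1}{2 n} = 1$)
$M = 15$ ($M = 16 - 1 = 15$)
$w = 221$ ($w = -3 + \left(-2 - 2\right)^{2} \left(-1 + 15\right) = -3 + \left(-4\right)^{2} \cdot 14 = -3 + 16 \cdot 14 = -3 + 224 = 221$)
$w + J = 221 + \frac{40429}{7} = \frac{41976}{7}$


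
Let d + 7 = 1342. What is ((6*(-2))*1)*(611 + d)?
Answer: -23352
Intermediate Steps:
d = 1335 (d = -7 + 1342 = 1335)
((6*(-2))*1)*(611 + d) = ((6*(-2))*1)*(611 + 1335) = -12*1*1946 = -12*1946 = -23352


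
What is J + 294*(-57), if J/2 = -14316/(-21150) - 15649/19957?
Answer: -1178913996796/70348425 ≈ -16758.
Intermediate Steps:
J = -15090646/70348425 (J = 2*(-14316/(-21150) - 15649/19957) = 2*(-14316*(-1/21150) - 15649*1/19957) = 2*(2386/3525 - 15649/19957) = 2*(-7545323/70348425) = -15090646/70348425 ≈ -0.21451)
J + 294*(-57) = -15090646/70348425 + 294*(-57) = -15090646/70348425 - 16758 = -1178913996796/70348425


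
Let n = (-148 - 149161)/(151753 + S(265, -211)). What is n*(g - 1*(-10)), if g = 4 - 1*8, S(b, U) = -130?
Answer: -298618/50541 ≈ -5.9084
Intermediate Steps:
g = -4 (g = 4 - 8 = -4)
n = -149309/151623 (n = (-148 - 149161)/(151753 - 130) = -149309/151623 ≈ -0.98474)
n*(g - 1*(-10)) = -149309*(-4 - 1*(-10))/151623 = -149309*(-4 + 10)/151623 = -149309/151623*6 = -298618/50541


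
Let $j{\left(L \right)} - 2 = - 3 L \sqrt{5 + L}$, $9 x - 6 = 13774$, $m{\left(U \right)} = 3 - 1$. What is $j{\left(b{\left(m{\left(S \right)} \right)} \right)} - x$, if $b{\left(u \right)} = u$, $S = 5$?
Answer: $- \frac{13762}{9} - 6 \sqrt{7} \approx -1545.0$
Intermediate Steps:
$m{\left(U \right)} = 2$
$x = \frac{13780}{9}$ ($x = \frac{2}{3} + \frac{1}{9} \cdot 13774 = \frac{2}{3} + \frac{13774}{9} = \frac{13780}{9} \approx 1531.1$)
$j{\left(L \right)} = 2 - 3 L \sqrt{5 + L}$ ($j{\left(L \right)} = 2 + - 3 L \sqrt{5 + L} = 2 - 3 L \sqrt{5 + L}$)
$j{\left(b{\left(m{\left(S \right)} \right)} \right)} - x = \left(2 - 6 \sqrt{5 + 2}\right) - \frac{13780}{9} = \left(2 - 6 \sqrt{7}\right) - \frac{13780}{9} = - \frac{13762}{9} - 6 \sqrt{7}$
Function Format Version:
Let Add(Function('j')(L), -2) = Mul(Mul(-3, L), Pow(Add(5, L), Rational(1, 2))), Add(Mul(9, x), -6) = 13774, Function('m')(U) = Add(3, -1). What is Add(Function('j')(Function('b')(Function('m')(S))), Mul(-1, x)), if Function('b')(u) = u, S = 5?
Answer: Add(Rational(-13762, 9), Mul(-6, Pow(7, Rational(1, 2)))) ≈ -1545.0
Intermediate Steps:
Function('m')(U) = 2
x = Rational(13780, 9) (x = Add(Rational(2, 3), Mul(Rational(1, 9), 13774)) = Add(Rational(2, 3), Rational(13774, 9)) = Rational(13780, 9) ≈ 1531.1)
Function('j')(L) = Add(2, Mul(-3, L, Pow(Add(5, L), Rational(1, 2)))) (Function('j')(L) = Add(2, Mul(Mul(-3, L), Pow(Add(5, L), Rational(1, 2)))) = Add(2, Mul(-3, L, Pow(Add(5, L), Rational(1, 2)))))
Add(Function('j')(Function('b')(Function('m')(S))), Mul(-1, x)) = Add(Add(2, Mul(-3, 2, Pow(Add(5, 2), Rational(1, 2)))), Mul(-1, Rational(13780, 9))) = Add(Add(2, Mul(-3, 2, Pow(7, Rational(1, 2)))), Rational(-13780, 9)) = Add(Add(2, Mul(-6, Pow(7, Rational(1, 2)))), Rational(-13780, 9)) = Add(Rational(-13762, 9), Mul(-6, Pow(7, Rational(1, 2))))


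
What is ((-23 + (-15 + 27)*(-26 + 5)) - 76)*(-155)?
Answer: 54405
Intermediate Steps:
((-23 + (-15 + 27)*(-26 + 5)) - 76)*(-155) = ((-23 + 12*(-21)) - 76)*(-155) = ((-23 - 252) - 76)*(-155) = (-275 - 76)*(-155) = -351*(-155) = 54405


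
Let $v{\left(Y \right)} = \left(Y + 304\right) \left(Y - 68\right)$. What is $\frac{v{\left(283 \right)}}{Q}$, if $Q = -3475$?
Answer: $- \frac{25241}{695} \approx -36.318$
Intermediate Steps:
$v{\left(Y \right)} = \left(-68 + Y\right) \left(304 + Y\right)$ ($v{\left(Y \right)} = \left(304 + Y\right) \left(-68 + Y\right) = \left(-68 + Y\right) \left(304 + Y\right)$)
$\frac{v{\left(283 \right)}}{Q} = \frac{-20672 + 283^{2} + 236 \cdot 283}{-3475} = \left(-20672 + 80089 + 66788\right) \left(- \frac{1}{3475}\right) = 126205 \left(- \frac{1}{3475}\right) = - \frac{25241}{695}$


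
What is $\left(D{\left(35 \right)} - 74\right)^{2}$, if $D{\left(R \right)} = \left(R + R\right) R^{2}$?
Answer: $7340376976$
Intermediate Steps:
$D{\left(R \right)} = 2 R^{3}$ ($D{\left(R \right)} = 2 R R^{2} = 2 R^{3}$)
$\left(D{\left(35 \right)} - 74\right)^{2} = \left(2 \cdot 35^{3} - 74\right)^{2} = \left(2 \cdot 42875 - 74\right)^{2} = \left(85750 - 74\right)^{2} = 85676^{2} = 7340376976$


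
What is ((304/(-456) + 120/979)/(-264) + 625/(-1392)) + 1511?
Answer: 67931601593/44971344 ≈ 1510.6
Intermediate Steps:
((304/(-456) + 120/979)/(-264) + 625/(-1392)) + 1511 = ((304*(-1/456) + 120*(1/979))*(-1/264) + 625*(-1/1392)) + 1511 = ((-⅔ + 120/979)*(-1/264) - 625/1392) + 1511 = (-1598/2937*(-1/264) - 625/1392) + 1511 = (799/387684 - 625/1392) + 1511 = -20099191/44971344 + 1511 = 67931601593/44971344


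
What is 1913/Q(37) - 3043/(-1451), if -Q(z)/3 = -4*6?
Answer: 2994859/104472 ≈ 28.667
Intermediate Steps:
Q(z) = 72 (Q(z) = -(-12)*6 = -3*(-24) = 72)
1913/Q(37) - 3043/(-1451) = 1913/72 - 3043/(-1451) = 1913*(1/72) - 3043*(-1/1451) = 1913/72 + 3043/1451 = 2994859/104472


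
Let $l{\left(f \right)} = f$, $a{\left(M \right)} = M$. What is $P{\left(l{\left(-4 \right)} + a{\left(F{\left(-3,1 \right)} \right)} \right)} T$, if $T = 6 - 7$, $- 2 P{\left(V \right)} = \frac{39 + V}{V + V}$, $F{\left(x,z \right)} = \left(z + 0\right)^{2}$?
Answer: $-3$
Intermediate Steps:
$F{\left(x,z \right)} = z^{2}$
$P{\left(V \right)} = - \frac{39 + V}{4 V}$ ($P{\left(V \right)} = - \frac{\left(39 + V\right) \frac{1}{V + V}}{2} = - \frac{\left(39 + V\right) \frac{1}{2 V}}{2} = - \frac{\frac{1}{2} \frac{1}{V} \left(39 + V\right)}{2} = - \frac{39 + V}{4 V}$)
$T = -1$ ($T = 6 - 7 = -1$)
$P{\left(l{\left(-4 \right)} + a{\left(F{\left(-3,1 \right)} \right)} \right)} T = \frac{-39 - \left(-4 + 1^{2}\right)}{4 \left(-4 + 1^{2}\right)} \left(-1\right) = \frac{-39 - \left(-4 + 1\right)}{4 \left(-4 + 1\right)} \left(-1\right) = \frac{-39 - -3}{4 \left(-3\right)} \left(-1\right) = \frac{1}{4} \left(- \frac{1}{3}\right) \left(-39 + 3\right) \left(-1\right) = \frac{1}{4} \left(- \frac{1}{3}\right) \left(-36\right) \left(-1\right) = 3 \left(-1\right) = -3$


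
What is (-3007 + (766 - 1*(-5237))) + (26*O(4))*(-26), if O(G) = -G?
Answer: 5700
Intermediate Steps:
(-3007 + (766 - 1*(-5237))) + (26*O(4))*(-26) = (-3007 + (766 - 1*(-5237))) + (26*(-1*4))*(-26) = (-3007 + (766 + 5237)) + (26*(-4))*(-26) = (-3007 + 6003) - 104*(-26) = 2996 + 2704 = 5700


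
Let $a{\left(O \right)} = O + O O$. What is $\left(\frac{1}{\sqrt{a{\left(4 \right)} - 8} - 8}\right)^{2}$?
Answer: $\frac{1}{4 \left(4 - \sqrt{3}\right)^{2}} \approx 0.048604$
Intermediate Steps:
$a{\left(O \right)} = O + O^{2}$
$\left(\frac{1}{\sqrt{a{\left(4 \right)} - 8} - 8}\right)^{2} = \left(\frac{1}{\sqrt{4 \left(1 + 4\right) - 8} - 8}\right)^{2} = \left(\frac{1}{\sqrt{4 \cdot 5 - 8} - 8}\right)^{2} = \left(\frac{1}{\sqrt{20 - 8} - 8}\right)^{2} = \left(\frac{1}{\sqrt{12} - 8}\right)^{2} = \left(\frac{1}{2 \sqrt{3} - 8}\right)^{2} = \left(\frac{1}{-8 + 2 \sqrt{3}}\right)^{2} = \frac{1}{\left(-8 + 2 \sqrt{3}\right)^{2}}$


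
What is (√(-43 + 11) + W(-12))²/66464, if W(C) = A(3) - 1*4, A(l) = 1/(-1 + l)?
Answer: (-7 + 8*I*√2)²/265856 ≈ -0.00029715 - 0.00059578*I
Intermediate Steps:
W(C) = -7/2 (W(C) = 1/(-1 + 3) - 1*4 = 1/2 - 4 = ½ - 4 = -7/2)
(√(-43 + 11) + W(-12))²/66464 = (√(-43 + 11) - 7/2)²/66464 = (√(-32) - 7/2)²*(1/66464) = (4*I*√2 - 7/2)²*(1/66464) = (-7/2 + 4*I*√2)²*(1/66464) = (-7/2 + 4*I*√2)²/66464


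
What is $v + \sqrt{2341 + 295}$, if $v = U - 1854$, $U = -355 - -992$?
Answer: $-1217 + 2 \sqrt{659} \approx -1165.7$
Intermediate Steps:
$U = 637$ ($U = -355 + 992 = 637$)
$v = -1217$ ($v = 637 - 1854 = -1217$)
$v + \sqrt{2341 + 295} = -1217 + \sqrt{2341 + 295} = -1217 + \sqrt{2636} = -1217 + 2 \sqrt{659}$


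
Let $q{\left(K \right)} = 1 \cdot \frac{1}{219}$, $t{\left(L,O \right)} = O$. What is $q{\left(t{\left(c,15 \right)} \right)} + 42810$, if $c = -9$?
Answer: $\frac{9375391}{219} \approx 42810.0$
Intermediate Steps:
$q{\left(K \right)} = \frac{1}{219}$ ($q{\left(K \right)} = 1 \cdot \frac{1}{219} = \frac{1}{219}$)
$q{\left(t{\left(c,15 \right)} \right)} + 42810 = \frac{1}{219} + 42810 = \frac{9375391}{219}$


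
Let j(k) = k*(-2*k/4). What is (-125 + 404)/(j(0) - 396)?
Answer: -31/44 ≈ -0.70455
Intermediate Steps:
j(k) = -k²/2 (j(k) = k*(-2*k/4) = k*(-k/2) = -k²/2)
(-125 + 404)/(j(0) - 396) = (-125 + 404)/(-½*0² - 396) = 279/(-½*0 - 396) = 279/(0 - 396) = 279/(-396) = 279*(-1/396) = -31/44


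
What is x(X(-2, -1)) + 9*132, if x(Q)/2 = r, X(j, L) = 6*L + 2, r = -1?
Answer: 1186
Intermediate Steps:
X(j, L) = 2 + 6*L
x(Q) = -2 (x(Q) = 2*(-1) = -2)
x(X(-2, -1)) + 9*132 = -2 + 9*132 = -2 + 1188 = 1186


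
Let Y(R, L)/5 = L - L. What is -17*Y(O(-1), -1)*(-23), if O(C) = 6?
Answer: 0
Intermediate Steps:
Y(R, L) = 0 (Y(R, L) = 5*(L - L) = 5*0 = 0)
-17*Y(O(-1), -1)*(-23) = -17*0*(-23) = 0*(-23) = 0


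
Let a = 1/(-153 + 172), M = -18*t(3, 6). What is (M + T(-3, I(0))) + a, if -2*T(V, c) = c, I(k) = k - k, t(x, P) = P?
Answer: -2051/19 ≈ -107.95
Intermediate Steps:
I(k) = 0
T(V, c) = -c/2
M = -108 (M = -18*6 = -108)
a = 1/19 ≈ 0.052632
(M + T(-3, I(0))) + a = (-108 - 1/2*0) + 1/19 = (-108 + 0) + 1/19 = -108 + 1/19 = -2051/19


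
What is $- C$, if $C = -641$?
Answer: $641$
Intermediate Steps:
$- C = \left(-1\right) \left(-641\right) = 641$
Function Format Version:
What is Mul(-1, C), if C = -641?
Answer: 641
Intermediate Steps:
Mul(-1, C) = Mul(-1, -641) = 641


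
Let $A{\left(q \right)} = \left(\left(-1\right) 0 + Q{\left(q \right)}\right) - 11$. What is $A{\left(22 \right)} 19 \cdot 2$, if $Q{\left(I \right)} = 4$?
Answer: $-266$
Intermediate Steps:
$A{\left(q \right)} = -7$ ($A{\left(q \right)} = \left(\left(-1\right) 0 + 4\right) - 11 = \left(0 + 4\right) - 11 = 4 - 11 = -7$)
$A{\left(22 \right)} 19 \cdot 2 = - 7 \cdot 19 \cdot 2 = \left(-7\right) 38 = -266$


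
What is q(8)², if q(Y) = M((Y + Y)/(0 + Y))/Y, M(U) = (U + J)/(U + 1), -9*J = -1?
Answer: 361/46656 ≈ 0.0077375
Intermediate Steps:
J = ⅑ (J = -⅑*(-1) = ⅑ ≈ 0.11111)
M(U) = (⅑ + U)/(1 + U) (M(U) = (U + ⅑)/(U + 1) = (⅑ + U)/(1 + U))
q(Y) = 19/(27*Y) (q(Y) = ((⅑ + (Y + Y)/(0 + Y))/(1 + (Y + Y)/(0 + Y)))/Y = ((⅑ + (2*Y)/Y)/(1 + (2*Y)/Y))/Y = ((⅑ + 2)/(1 + 2))/Y = ((19/9)/3)/Y = ((⅓)*(19/9))/Y = 19/(27*Y))
q(8)² = ((19/27)/8)² = ((19/27)*(⅛))² = (19/216)² = 361/46656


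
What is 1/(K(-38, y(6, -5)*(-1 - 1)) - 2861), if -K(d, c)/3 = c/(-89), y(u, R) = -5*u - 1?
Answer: -89/254443 ≈ -0.00034978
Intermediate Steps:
y(u, R) = -1 - 5*u
K(d, c) = 3*c/89 (K(d, c) = -3*c/(-89) = -3*c*(-1)/89 = -(-3)*c/89 = 3*c/89)
1/(K(-38, y(6, -5)*(-1 - 1)) - 2861) = 1/(3*((-1 - 5*6)*(-1 - 1))/89 - 2861) = 1/(3*((-1 - 30)*(-2))/89 - 2861) = 1/(3*(-31*(-2))/89 - 2861) = 1/((3/89)*62 - 2861) = 1/(186/89 - 2861) = 1/(-254443/89) = -89/254443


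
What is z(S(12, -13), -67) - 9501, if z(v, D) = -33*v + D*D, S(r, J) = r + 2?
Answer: -5474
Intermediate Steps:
S(r, J) = 2 + r
z(v, D) = D**2 - 33*v (z(v, D) = -33*v + D**2 = D**2 - 33*v)
z(S(12, -13), -67) - 9501 = ((-67)**2 - 33*(2 + 12)) - 9501 = (4489 - 33*14) - 9501 = (4489 - 462) - 9501 = 4027 - 9501 = -5474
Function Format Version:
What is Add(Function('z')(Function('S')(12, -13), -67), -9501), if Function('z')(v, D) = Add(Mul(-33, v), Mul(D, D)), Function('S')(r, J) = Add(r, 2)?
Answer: -5474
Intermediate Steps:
Function('S')(r, J) = Add(2, r)
Function('z')(v, D) = Add(Pow(D, 2), Mul(-33, v)) (Function('z')(v, D) = Add(Mul(-33, v), Pow(D, 2)) = Add(Pow(D, 2), Mul(-33, v)))
Add(Function('z')(Function('S')(12, -13), -67), -9501) = Add(Add(Pow(-67, 2), Mul(-33, Add(2, 12))), -9501) = Add(Add(4489, Mul(-33, 14)), -9501) = Add(Add(4489, -462), -9501) = Add(4027, -9501) = -5474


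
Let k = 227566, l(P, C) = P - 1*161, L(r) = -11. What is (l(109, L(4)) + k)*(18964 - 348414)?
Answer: -74954487300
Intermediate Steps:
l(P, C) = -161 + P (l(P, C) = P - 161 = -161 + P)
(l(109, L(4)) + k)*(18964 - 348414) = ((-161 + 109) + 227566)*(18964 - 348414) = (-52 + 227566)*(-329450) = 227514*(-329450) = -74954487300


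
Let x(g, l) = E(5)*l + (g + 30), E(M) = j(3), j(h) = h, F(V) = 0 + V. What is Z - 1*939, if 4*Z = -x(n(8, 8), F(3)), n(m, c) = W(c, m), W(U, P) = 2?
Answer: -3797/4 ≈ -949.25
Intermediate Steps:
F(V) = V
n(m, c) = 2
E(M) = 3
x(g, l) = 30 + g + 3*l (x(g, l) = 3*l + (g + 30) = 3*l + (30 + g) = 30 + g + 3*l)
Z = -41/4 (Z = (-(30 + 2 + 3*3))/4 = (-(30 + 2 + 9))/4 = (-1*41)/4 = (¼)*(-41) = -41/4 ≈ -10.250)
Z - 1*939 = -41/4 - 1*939 = -41/4 - 939 = -3797/4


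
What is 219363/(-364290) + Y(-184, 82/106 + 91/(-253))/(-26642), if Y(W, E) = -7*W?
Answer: -150320823/231081290 ≈ -0.65051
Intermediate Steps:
219363/(-364290) + Y(-184, 82/106 + 91/(-253))/(-26642) = 219363/(-364290) - 7*(-184)/(-26642) = 219363*(-1/364290) + 1288*(-1/26642) = -73121/121430 - 92/1903 = -150320823/231081290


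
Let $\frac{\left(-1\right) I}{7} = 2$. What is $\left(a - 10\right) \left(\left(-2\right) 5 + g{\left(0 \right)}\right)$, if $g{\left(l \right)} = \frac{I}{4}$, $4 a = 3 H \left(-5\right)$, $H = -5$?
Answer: $- \frac{945}{8} \approx -118.13$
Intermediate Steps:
$I = -14$ ($I = \left(-7\right) 2 = -14$)
$a = \frac{75}{4}$ ($a = \frac{3 \left(-5\right) \left(-5\right)}{4} = \frac{\left(-15\right) \left(-5\right)}{4} = \frac{1}{4} \cdot 75 = \frac{75}{4} \approx 18.75$)
$g{\left(l \right)} = - \frac{7}{2}$ ($g{\left(l \right)} = - \frac{14}{4} = \left(-14\right) \frac{1}{4} = - \frac{7}{2}$)
$\left(a - 10\right) \left(\left(-2\right) 5 + g{\left(0 \right)}\right) = \left(\frac{75}{4} - 10\right) \left(\left(-2\right) 5 - \frac{7}{2}\right) = \frac{35 \left(-10 - \frac{7}{2}\right)}{4} = \frac{35}{4} \left(- \frac{27}{2}\right) = - \frac{945}{8}$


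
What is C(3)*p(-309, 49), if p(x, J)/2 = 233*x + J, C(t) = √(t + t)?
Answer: -143896*√6 ≈ -3.5247e+5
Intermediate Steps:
C(t) = √2*√t (C(t) = √(2*t) = √2*√t)
p(x, J) = 2*J + 466*x (p(x, J) = 2*(233*x + J) = 2*(J + 233*x) = 2*J + 466*x)
C(3)*p(-309, 49) = (√2*√3)*(2*49 + 466*(-309)) = √6*(98 - 143994) = √6*(-143896) = -143896*√6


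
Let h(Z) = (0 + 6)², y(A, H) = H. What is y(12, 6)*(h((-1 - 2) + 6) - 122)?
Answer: -516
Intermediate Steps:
h(Z) = 36 (h(Z) = 6² = 36)
y(12, 6)*(h((-1 - 2) + 6) - 122) = 6*(36 - 122) = 6*(-86) = -516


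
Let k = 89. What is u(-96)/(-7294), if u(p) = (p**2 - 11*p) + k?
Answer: -10361/7294 ≈ -1.4205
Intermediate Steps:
u(p) = 89 + p**2 - 11*p (u(p) = (p**2 - 11*p) + 89 = 89 + p**2 - 11*p)
u(-96)/(-7294) = (89 + (-96)**2 - 11*(-96))/(-7294) = (89 + 9216 + 1056)*(-1/7294) = 10361*(-1/7294) = -10361/7294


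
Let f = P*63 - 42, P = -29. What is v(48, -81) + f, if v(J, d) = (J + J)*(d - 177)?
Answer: -26637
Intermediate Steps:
v(J, d) = 2*J*(-177 + d) (v(J, d) = (2*J)*(-177 + d) = 2*J*(-177 + d))
f = -1869 (f = -29*63 - 42 = -1827 - 42 = -1869)
v(48, -81) + f = 2*48*(-177 - 81) - 1869 = 2*48*(-258) - 1869 = -24768 - 1869 = -26637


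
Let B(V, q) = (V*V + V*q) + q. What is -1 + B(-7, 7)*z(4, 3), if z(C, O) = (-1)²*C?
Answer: 27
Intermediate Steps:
z(C, O) = C (z(C, O) = 1*C = C)
B(V, q) = q + V² + V*q (B(V, q) = (V² + V*q) + q = q + V² + V*q)
-1 + B(-7, 7)*z(4, 3) = -1 + (7 + (-7)² - 7*7)*4 = -1 + (7 + 49 - 49)*4 = -1 + 7*4 = -1 + 28 = 27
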